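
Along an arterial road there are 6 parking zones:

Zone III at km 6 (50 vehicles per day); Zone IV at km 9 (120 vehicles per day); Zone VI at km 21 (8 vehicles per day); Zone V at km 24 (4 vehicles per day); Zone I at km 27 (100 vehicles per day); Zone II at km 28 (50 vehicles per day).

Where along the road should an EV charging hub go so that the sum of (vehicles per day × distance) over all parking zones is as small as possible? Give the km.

For a sum of weighted absolute distances on a line, the optimum is the weighted median (not the mean). Total weight W = 332; half-weight = 166.
Sort by position and accumulate weight:
  km 6 (Zone III, w=50) → cum 50
  km 9 (Zone IV, w=120) → cum 170  ≥ 166 → median here
  km 21 (Zone VI, w=8) → cum 178
  km 24 (Zone V, w=4) → cum 182
  km 27 (Zone I, w=100) → cum 282
  km 28 (Zone II, w=50) → cum 332
Optimal location: km 9.

x = 9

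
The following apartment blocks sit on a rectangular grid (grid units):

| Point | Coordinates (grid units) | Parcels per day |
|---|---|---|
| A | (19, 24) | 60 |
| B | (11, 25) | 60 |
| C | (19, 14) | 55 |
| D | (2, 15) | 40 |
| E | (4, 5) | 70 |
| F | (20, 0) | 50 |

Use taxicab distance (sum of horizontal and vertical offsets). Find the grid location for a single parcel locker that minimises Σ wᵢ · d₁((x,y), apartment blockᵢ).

(11, 14)

Manhattan distance separates: Σwᵢ(|x−xᵢ|+|y−yᵢ|) = Σwᵢ|x−xᵢ| + Σwᵢ|y−yᵢ|, so x and y are optimised independently as 1-D weighted medians.
Total weight W = 335; half = 167.5.
x-coordinate, sorted with cumulative weight:
  x=2 (D, w=40) cum 40
  x=4 (E, w=70) cum 110
  x=11 (B, w=60) cum 170  ← median
  x=19 (A, w=60) cum 230
  x=19 (C, w=55) cum 285
  x=20 (F, w=50) cum 335
⇒ x* = 11
y-coordinate, sorted with cumulative weight:
  y=0 (F, w=50) cum 50
  y=5 (E, w=70) cum 120
  y=14 (C, w=55) cum 175  ← median
  y=15 (D, w=40) cum 215
  y=24 (A, w=60) cum 275
  y=25 (B, w=60) cum 335
⇒ y* = 14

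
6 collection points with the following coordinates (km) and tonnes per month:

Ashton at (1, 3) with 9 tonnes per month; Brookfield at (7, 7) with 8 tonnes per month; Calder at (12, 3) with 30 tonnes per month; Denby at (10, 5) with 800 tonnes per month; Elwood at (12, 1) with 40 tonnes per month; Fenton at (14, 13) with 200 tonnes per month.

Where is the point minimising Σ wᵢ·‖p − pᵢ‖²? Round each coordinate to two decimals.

The minimiser of Σwᵢ‖p−pᵢ‖² is the weighted centroid p* = (Σwᵢpᵢ)/(Σwᵢ).
Σwᵢ = 1087.
Σwᵢxᵢ = 9·1 + 8·7 + 30·12 + 800·10 + 40·12 + 200·14 = 11705.
Σwᵢyᵢ = 9·3 + 8·7 + 30·3 + 800·5 + 40·1 + 200·13 = 6813.
x* = 11705/1087 = 10.77, y* = 6813/1087 = 6.27.

(10.77, 6.27)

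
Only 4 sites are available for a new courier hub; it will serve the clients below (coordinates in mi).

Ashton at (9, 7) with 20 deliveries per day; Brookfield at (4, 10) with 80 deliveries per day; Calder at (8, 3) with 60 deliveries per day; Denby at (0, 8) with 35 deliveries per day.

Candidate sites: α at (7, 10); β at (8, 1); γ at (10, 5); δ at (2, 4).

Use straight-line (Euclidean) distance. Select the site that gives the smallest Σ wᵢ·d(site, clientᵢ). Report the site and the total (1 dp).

α, total 991.2 mi

Total weighted distance at each candidate:
  α (7, 10): total = 991.2
  β (8, 1): total = 1401.6
  γ (10, 5): total = 1204.7
  δ (2, 4): total = 1179.8
Minimum is at α with total 991.2 mi.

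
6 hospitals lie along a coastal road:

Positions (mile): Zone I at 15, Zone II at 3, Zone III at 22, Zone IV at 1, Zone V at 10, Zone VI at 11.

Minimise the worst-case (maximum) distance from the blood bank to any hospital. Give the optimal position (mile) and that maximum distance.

location 11.5, max distance 10.5

The 1-center on a line is the midpoint of the two extreme points: leftmost at 1, rightmost at 22.
Optimal location = (1 + 22)/2 = 11.5; maximum distance = (22 − 1)/2 = 10.5.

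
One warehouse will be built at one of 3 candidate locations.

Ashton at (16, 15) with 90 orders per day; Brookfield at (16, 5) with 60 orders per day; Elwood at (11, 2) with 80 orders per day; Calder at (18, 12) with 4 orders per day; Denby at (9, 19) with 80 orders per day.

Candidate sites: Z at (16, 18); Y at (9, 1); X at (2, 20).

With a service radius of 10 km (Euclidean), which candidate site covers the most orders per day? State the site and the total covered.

Z, covering 174

Coverage radius r = 10 km; a point is covered iff (Δx)²+(Δy)² ≤ 10² = 100.
  Z (16, 18): covers {Ashton, Calder, Denby} → 174
  Y (9, 1): covers {Brookfield, Elwood} → 140
  X (2, 20): covers {Denby} → 80
Maximum coverage at Z: 174 orders per day.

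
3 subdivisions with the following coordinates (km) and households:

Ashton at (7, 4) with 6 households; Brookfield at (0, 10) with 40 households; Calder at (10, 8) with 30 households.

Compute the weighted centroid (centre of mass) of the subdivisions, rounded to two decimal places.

The minimiser of Σwᵢ‖p−pᵢ‖² is the weighted centroid p* = (Σwᵢpᵢ)/(Σwᵢ).
Σwᵢ = 76.
Σwᵢxᵢ = 6·7 + 40·0 + 30·10 = 342.
Σwᵢyᵢ = 6·4 + 40·10 + 30·8 = 664.
x* = 342/76 = 4.50, y* = 664/76 = 8.74.

(4.50, 8.74)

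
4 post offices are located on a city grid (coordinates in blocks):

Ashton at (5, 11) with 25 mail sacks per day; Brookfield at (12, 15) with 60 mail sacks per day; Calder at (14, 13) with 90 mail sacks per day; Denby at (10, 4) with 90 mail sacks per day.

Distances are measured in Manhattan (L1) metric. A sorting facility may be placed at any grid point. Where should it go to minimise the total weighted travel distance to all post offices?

(12, 13)

Manhattan distance separates: Σwᵢ(|x−xᵢ|+|y−yᵢ|) = Σwᵢ|x−xᵢ| + Σwᵢ|y−yᵢ|, so x and y are optimised independently as 1-D weighted medians.
Total weight W = 265; half = 132.5.
x-coordinate, sorted with cumulative weight:
  x=5 (Ashton, w=25) cum 25
  x=10 (Denby, w=90) cum 115
  x=12 (Brookfield, w=60) cum 175  ← median
  x=14 (Calder, w=90) cum 265
⇒ x* = 12
y-coordinate, sorted with cumulative weight:
  y=4 (Denby, w=90) cum 90
  y=11 (Ashton, w=25) cum 115
  y=13 (Calder, w=90) cum 205  ← median
  y=15 (Brookfield, w=60) cum 265
⇒ y* = 13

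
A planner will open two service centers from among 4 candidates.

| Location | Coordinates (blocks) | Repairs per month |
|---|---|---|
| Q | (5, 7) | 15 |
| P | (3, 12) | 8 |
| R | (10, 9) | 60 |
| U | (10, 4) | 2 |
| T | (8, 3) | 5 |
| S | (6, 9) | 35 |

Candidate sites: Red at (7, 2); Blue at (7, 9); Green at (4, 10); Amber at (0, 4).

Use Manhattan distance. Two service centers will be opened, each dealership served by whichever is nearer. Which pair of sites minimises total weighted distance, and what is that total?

Evaluate every pair (each demand assigned to the nearer of the two):
  {Blue, Green}: total = 350
  {Red, Blue}: total = 351
  {Blue, Amber}: total = 382
  {Red, Green}: total = 629
  {Green, Amber}: total = 674
  {Red, Amber}: total = 1093
Best pair: {Blue, Green} with total 350.

{Blue, Green}, total 350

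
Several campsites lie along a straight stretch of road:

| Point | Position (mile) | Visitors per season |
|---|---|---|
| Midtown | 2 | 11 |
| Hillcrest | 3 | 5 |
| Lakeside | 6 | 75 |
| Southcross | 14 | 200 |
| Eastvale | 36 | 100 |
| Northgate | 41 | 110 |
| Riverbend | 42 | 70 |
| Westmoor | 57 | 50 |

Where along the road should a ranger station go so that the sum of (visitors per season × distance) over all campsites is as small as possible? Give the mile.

For a sum of weighted absolute distances on a line, the optimum is the weighted median (not the mean). Total weight W = 621; half-weight = 310.5.
Sort by position and accumulate weight:
  mile 2 (Midtown, w=11) → cum 11
  mile 3 (Hillcrest, w=5) → cum 16
  mile 6 (Lakeside, w=75) → cum 91
  mile 14 (Southcross, w=200) → cum 291
  mile 36 (Eastvale, w=100) → cum 391  ≥ 310.5 → median here
  mile 41 (Northgate, w=110) → cum 501
  mile 42 (Riverbend, w=70) → cum 571
  mile 57 (Westmoor, w=50) → cum 621
Optimal location: mile 36.

x = 36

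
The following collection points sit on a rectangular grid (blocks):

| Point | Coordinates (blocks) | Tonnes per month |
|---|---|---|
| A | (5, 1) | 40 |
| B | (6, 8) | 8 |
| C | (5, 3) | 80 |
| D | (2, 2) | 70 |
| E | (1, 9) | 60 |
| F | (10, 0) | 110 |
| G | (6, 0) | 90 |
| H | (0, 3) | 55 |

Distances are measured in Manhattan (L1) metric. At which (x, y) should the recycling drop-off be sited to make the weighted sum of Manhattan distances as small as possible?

Manhattan distance separates: Σwᵢ(|x−xᵢ|+|y−yᵢ|) = Σwᵢ|x−xᵢ| + Σwᵢ|y−yᵢ|, so x and y are optimised independently as 1-D weighted medians.
Total weight W = 513; half = 256.5.
x-coordinate, sorted with cumulative weight:
  x=0 (H, w=55) cum 55
  x=1 (E, w=60) cum 115
  x=2 (D, w=70) cum 185
  x=5 (A, w=40) cum 225
  x=5 (C, w=80) cum 305  ← median
  x=6 (B, w=8) cum 313
  x=6 (G, w=90) cum 403
  x=10 (F, w=110) cum 513
⇒ x* = 5
y-coordinate, sorted with cumulative weight:
  y=0 (F, w=110) cum 110
  y=0 (G, w=90) cum 200
  y=1 (A, w=40) cum 240
  y=2 (D, w=70) cum 310  ← median
  y=3 (C, w=80) cum 390
  y=3 (H, w=55) cum 445
  y=8 (B, w=8) cum 453
  y=9 (E, w=60) cum 513
⇒ y* = 2

(5, 2)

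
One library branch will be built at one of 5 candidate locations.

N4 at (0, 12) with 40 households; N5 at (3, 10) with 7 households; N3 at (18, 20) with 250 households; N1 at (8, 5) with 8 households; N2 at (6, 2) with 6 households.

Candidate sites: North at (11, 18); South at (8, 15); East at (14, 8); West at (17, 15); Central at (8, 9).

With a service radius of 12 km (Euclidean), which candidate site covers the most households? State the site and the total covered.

South, covering 305

Coverage radius r = 12 km; a point is covered iff (Δx)²+(Δy)² ≤ 12² = 144.
  North (11, 18): covers {N5, N3} → 257
  South (8, 15): covers {N4, N5, N3, N1} → 305
  East (14, 8): covers {N5, N1, N2} → 21
  West (17, 15): covers {N3} → 250
  Central (8, 9): covers {N4, N5, N1, N2} → 61
Maximum coverage at South: 305 households.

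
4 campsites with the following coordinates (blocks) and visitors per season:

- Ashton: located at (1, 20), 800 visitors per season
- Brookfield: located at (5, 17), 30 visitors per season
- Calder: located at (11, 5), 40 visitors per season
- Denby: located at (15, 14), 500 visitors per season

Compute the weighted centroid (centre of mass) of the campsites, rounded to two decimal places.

(6.49, 17.31)

The minimiser of Σwᵢ‖p−pᵢ‖² is the weighted centroid p* = (Σwᵢpᵢ)/(Σwᵢ).
Σwᵢ = 1370.
Σwᵢxᵢ = 800·1 + 30·5 + 40·11 + 500·15 = 8890.
Σwᵢyᵢ = 800·20 + 30·17 + 40·5 + 500·14 = 23710.
x* = 8890/1370 = 6.49, y* = 23710/1370 = 17.31.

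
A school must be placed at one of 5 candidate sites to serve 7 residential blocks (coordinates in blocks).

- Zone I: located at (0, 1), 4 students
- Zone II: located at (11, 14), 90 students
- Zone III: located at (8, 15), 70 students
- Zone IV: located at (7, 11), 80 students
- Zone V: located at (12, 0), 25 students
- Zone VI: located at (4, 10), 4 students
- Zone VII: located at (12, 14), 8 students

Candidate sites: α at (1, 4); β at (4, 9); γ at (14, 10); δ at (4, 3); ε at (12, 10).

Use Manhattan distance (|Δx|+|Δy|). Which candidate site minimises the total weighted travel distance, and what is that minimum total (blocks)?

ε, total 1958 blocks

Total weighted distance at each candidate:
  α (1, 4): total = 4695
  β (4, 9): total = 2761
  γ (14, 10): total = 2520
  δ (4, 3): total = 4099
  ε (12, 10): total = 1958
Minimum is at ε with total 1958 blocks.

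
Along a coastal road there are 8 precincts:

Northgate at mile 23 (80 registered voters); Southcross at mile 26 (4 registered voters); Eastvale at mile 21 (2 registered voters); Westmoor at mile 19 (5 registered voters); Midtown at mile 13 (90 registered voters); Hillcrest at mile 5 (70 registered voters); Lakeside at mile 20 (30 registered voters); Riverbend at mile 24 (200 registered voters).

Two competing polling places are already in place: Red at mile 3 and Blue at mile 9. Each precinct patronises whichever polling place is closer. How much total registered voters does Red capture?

The indifferent point is the midpoint (3+9)/2 = 6; precincts left of it (closer to Red at 3) go to Red, those right go to Blue.
  Hillcrest at 5 (w=70) → Red
  Midtown at 13 (w=90) → Blue
  Westmoor at 19 (w=5) → Blue
  Lakeside at 20 (w=30) → Blue
  Eastvale at 21 (w=2) → Blue
  Northgate at 23 (w=80) → Blue
  Riverbend at 24 (w=200) → Blue
  Southcross at 26 (w=4) → Blue
Red captures 70; Blue captures 411.

70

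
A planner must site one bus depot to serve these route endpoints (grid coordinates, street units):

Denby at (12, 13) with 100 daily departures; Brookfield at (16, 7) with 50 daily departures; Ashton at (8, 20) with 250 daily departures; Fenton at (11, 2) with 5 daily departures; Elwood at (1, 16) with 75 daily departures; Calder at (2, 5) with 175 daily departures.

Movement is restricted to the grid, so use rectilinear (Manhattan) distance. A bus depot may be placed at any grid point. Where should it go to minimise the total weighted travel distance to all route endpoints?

(8, 13)

Manhattan distance separates: Σwᵢ(|x−xᵢ|+|y−yᵢ|) = Σwᵢ|x−xᵢ| + Σwᵢ|y−yᵢ|, so x and y are optimised independently as 1-D weighted medians.
Total weight W = 655; half = 327.5.
x-coordinate, sorted with cumulative weight:
  x=1 (Elwood, w=75) cum 75
  x=2 (Calder, w=175) cum 250
  x=8 (Ashton, w=250) cum 500  ← median
  x=11 (Fenton, w=5) cum 505
  x=12 (Denby, w=100) cum 605
  x=16 (Brookfield, w=50) cum 655
⇒ x* = 8
y-coordinate, sorted with cumulative weight:
  y=2 (Fenton, w=5) cum 5
  y=5 (Calder, w=175) cum 180
  y=7 (Brookfield, w=50) cum 230
  y=13 (Denby, w=100) cum 330  ← median
  y=16 (Elwood, w=75) cum 405
  y=20 (Ashton, w=250) cum 655
⇒ y* = 13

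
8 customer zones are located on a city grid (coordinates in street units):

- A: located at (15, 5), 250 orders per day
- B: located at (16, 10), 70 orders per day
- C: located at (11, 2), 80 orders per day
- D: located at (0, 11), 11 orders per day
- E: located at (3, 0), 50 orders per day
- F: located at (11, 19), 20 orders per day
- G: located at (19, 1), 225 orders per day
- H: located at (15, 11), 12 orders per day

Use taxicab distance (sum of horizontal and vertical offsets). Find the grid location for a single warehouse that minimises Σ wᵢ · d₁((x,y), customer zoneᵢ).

(15, 5)

Manhattan distance separates: Σwᵢ(|x−xᵢ|+|y−yᵢ|) = Σwᵢ|x−xᵢ| + Σwᵢ|y−yᵢ|, so x and y are optimised independently as 1-D weighted medians.
Total weight W = 718; half = 359.
x-coordinate, sorted with cumulative weight:
  x=0 (D, w=11) cum 11
  x=3 (E, w=50) cum 61
  x=11 (C, w=80) cum 141
  x=11 (F, w=20) cum 161
  x=15 (A, w=250) cum 411  ← median
  x=15 (H, w=12) cum 423
  x=16 (B, w=70) cum 493
  x=19 (G, w=225) cum 718
⇒ x* = 15
y-coordinate, sorted with cumulative weight:
  y=0 (E, w=50) cum 50
  y=1 (G, w=225) cum 275
  y=2 (C, w=80) cum 355
  y=5 (A, w=250) cum 605  ← median
  y=10 (B, w=70) cum 675
  y=11 (D, w=11) cum 686
  y=11 (H, w=12) cum 698
  y=19 (F, w=20) cum 718
⇒ y* = 5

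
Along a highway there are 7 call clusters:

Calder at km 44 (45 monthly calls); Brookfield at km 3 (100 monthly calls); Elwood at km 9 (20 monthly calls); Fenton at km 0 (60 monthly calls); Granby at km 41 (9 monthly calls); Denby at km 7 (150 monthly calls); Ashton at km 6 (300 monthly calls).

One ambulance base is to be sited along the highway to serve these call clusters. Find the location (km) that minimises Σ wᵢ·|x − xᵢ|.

x = 6

For a sum of weighted absolute distances on a line, the optimum is the weighted median (not the mean). Total weight W = 684; half-weight = 342.
Sort by position and accumulate weight:
  km 0 (Fenton, w=60) → cum 60
  km 3 (Brookfield, w=100) → cum 160
  km 6 (Ashton, w=300) → cum 460  ≥ 342 → median here
  km 7 (Denby, w=150) → cum 610
  km 9 (Elwood, w=20) → cum 630
  km 41 (Granby, w=9) → cum 639
  km 44 (Calder, w=45) → cum 684
Optimal location: km 6.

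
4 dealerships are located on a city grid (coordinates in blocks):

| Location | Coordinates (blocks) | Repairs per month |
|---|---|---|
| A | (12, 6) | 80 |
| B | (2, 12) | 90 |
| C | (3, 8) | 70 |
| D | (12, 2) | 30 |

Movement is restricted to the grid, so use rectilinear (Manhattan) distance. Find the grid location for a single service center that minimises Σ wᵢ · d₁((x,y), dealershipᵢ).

Manhattan distance separates: Σwᵢ(|x−xᵢ|+|y−yᵢ|) = Σwᵢ|x−xᵢ| + Σwᵢ|y−yᵢ|, so x and y are optimised independently as 1-D weighted medians.
Total weight W = 270; half = 135.
x-coordinate, sorted with cumulative weight:
  x=2 (B, w=90) cum 90
  x=3 (C, w=70) cum 160  ← median
  x=12 (A, w=80) cum 240
  x=12 (D, w=30) cum 270
⇒ x* = 3
y-coordinate, sorted with cumulative weight:
  y=2 (D, w=30) cum 30
  y=6 (A, w=80) cum 110
  y=8 (C, w=70) cum 180  ← median
  y=12 (B, w=90) cum 270
⇒ y* = 8

(3, 8)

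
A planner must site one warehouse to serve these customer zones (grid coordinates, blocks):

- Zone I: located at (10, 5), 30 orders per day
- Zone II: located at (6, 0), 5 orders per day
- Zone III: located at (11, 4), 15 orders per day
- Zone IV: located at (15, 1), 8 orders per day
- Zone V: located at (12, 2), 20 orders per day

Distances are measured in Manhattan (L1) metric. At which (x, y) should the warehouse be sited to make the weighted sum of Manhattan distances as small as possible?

(11, 4)

Manhattan distance separates: Σwᵢ(|x−xᵢ|+|y−yᵢ|) = Σwᵢ|x−xᵢ| + Σwᵢ|y−yᵢ|, so x and y are optimised independently as 1-D weighted medians.
Total weight W = 78; half = 39.
x-coordinate, sorted with cumulative weight:
  x=6 (Zone II, w=5) cum 5
  x=10 (Zone I, w=30) cum 35
  x=11 (Zone III, w=15) cum 50  ← median
  x=12 (Zone V, w=20) cum 70
  x=15 (Zone IV, w=8) cum 78
⇒ x* = 11
y-coordinate, sorted with cumulative weight:
  y=0 (Zone II, w=5) cum 5
  y=1 (Zone IV, w=8) cum 13
  y=2 (Zone V, w=20) cum 33
  y=4 (Zone III, w=15) cum 48  ← median
  y=5 (Zone I, w=30) cum 78
⇒ y* = 4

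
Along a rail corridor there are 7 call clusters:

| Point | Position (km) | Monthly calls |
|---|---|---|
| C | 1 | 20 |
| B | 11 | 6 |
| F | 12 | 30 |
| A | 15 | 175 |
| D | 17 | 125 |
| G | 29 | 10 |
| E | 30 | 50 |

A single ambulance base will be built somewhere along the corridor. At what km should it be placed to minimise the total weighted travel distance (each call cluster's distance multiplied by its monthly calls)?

For a sum of weighted absolute distances on a line, the optimum is the weighted median (not the mean). Total weight W = 416; half-weight = 208.
Sort by position and accumulate weight:
  km 1 (C, w=20) → cum 20
  km 11 (B, w=6) → cum 26
  km 12 (F, w=30) → cum 56
  km 15 (A, w=175) → cum 231  ≥ 208 → median here
  km 17 (D, w=125) → cum 356
  km 29 (G, w=10) → cum 366
  km 30 (E, w=50) → cum 416
Optimal location: km 15.

x = 15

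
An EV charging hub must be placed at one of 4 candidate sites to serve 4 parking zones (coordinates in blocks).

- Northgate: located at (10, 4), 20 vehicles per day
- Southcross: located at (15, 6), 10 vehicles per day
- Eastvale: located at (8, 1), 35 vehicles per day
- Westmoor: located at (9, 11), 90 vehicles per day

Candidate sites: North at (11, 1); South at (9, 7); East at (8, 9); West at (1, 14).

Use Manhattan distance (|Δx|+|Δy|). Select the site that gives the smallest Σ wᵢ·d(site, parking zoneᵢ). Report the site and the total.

South, total 755 blocks

Total weighted distance at each candidate:
  North (11, 1): total = 1355
  South (9, 7): total = 755
  East (8, 9): total = 790
  West (1, 14): total = 2290
Minimum is at South with total 755 blocks.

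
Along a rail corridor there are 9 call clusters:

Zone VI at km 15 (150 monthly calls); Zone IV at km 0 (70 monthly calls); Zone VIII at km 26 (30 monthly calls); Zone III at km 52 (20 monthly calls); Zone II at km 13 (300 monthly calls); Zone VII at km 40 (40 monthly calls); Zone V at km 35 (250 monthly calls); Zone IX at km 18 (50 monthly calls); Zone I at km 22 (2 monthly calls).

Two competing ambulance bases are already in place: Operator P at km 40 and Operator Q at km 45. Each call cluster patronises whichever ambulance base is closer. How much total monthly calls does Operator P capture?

892

The indifferent point is the midpoint (40+45)/2 = 42.5; call clusters left of it (closer to Operator P at 40) go to Operator P, those right go to Operator Q.
  Zone IV at 0 (w=70) → Operator P
  Zone II at 13 (w=300) → Operator P
  Zone VI at 15 (w=150) → Operator P
  Zone IX at 18 (w=50) → Operator P
  Zone I at 22 (w=2) → Operator P
  Zone VIII at 26 (w=30) → Operator P
  Zone V at 35 (w=250) → Operator P
  Zone VII at 40 (w=40) → Operator P
  Zone III at 52 (w=20) → Operator Q
Operator P captures 892; Operator Q captures 20.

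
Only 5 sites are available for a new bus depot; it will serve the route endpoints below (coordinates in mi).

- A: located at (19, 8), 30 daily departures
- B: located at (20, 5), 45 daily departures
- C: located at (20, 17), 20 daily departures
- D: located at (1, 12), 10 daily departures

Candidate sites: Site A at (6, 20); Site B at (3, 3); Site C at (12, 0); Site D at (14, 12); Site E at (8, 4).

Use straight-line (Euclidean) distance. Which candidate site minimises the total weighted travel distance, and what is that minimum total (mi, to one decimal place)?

Site D, total 893.2 mi

Total weighted distance at each candidate:
  Site A (6, 20): total = 1834.8
  Site B (3, 3): total = 1805.8
  Site C (12, 0): total = 1282.0
  Site D (14, 12): total = 893.2
  Site E (8, 4): total = 1353.2
Minimum is at Site D with total 893.2 mi.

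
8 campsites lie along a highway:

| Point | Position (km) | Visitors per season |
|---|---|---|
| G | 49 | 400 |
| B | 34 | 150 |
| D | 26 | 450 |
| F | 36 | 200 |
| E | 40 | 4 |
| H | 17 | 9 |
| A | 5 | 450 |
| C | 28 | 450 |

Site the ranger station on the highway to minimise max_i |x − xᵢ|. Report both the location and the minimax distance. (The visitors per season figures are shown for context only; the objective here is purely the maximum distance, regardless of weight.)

The 1-center on a line is the midpoint of the two extreme points: leftmost at 5, rightmost at 49.
Optimal location = (5 + 49)/2 = 27; maximum distance = (49 − 5)/2 = 22.

location 27, max distance 22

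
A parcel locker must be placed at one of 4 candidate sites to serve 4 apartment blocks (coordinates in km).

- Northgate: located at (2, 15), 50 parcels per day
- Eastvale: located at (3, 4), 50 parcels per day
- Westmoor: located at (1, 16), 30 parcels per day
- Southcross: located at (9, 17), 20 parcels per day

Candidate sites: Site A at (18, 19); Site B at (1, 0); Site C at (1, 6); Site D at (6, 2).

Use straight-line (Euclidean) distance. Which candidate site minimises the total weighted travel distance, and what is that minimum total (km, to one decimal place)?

Total weighted distance at each candidate:
  Site A (18, 19): total = 2587.6
  Site B (1, 0): total = 1831.0
  Site C (1, 6): total = 1166.2
  Site D (6, 2): total = 1612.3
Minimum is at Site C with total 1166.2 km.

Site C, total 1166.2 km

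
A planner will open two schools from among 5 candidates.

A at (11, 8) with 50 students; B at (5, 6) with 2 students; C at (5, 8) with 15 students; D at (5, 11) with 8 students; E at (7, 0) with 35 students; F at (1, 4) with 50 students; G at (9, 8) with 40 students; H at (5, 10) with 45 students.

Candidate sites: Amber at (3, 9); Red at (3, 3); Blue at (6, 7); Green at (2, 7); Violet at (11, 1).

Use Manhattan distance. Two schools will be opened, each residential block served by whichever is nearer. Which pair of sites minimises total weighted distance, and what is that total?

Evaluate every pair (each demand assigned to the nearer of the two):
  {Red, Blue}: total = 1109
  {Blue, Green}: total = 1194
  {Blue, Violet}: total = 1289
  {Amber, Blue}: total = 1291
  {Amber, Red}: total = 1347
  {Amber, Violet}: total = 1377
  {Green, Violet}: total = 1439
  {Amber, Green}: total = 1570
  {Red, Green}: total = 1609
  {Red, Violet}: total = 1635
Best pair: {Red, Blue} with total 1109.

{Red, Blue}, total 1109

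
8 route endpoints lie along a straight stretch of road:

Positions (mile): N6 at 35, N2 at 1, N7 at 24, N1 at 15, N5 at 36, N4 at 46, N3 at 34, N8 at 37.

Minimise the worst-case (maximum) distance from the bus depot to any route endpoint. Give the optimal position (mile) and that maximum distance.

location 23.5, max distance 22.5

The 1-center on a line is the midpoint of the two extreme points: leftmost at 1, rightmost at 46.
Optimal location = (1 + 46)/2 = 23.5; maximum distance = (46 − 1)/2 = 22.5.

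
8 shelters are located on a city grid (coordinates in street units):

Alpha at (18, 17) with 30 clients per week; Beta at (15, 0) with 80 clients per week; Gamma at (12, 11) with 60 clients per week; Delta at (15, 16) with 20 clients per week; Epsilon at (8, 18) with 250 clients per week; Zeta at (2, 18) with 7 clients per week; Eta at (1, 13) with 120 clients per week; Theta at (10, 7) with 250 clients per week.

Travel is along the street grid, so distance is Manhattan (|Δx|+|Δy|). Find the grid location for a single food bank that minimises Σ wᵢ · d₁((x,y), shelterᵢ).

Manhattan distance separates: Σwᵢ(|x−xᵢ|+|y−yᵢ|) = Σwᵢ|x−xᵢ| + Σwᵢ|y−yᵢ|, so x and y are optimised independently as 1-D weighted medians.
Total weight W = 817; half = 408.5.
x-coordinate, sorted with cumulative weight:
  x=1 (Eta, w=120) cum 120
  x=2 (Zeta, w=7) cum 127
  x=8 (Epsilon, w=250) cum 377
  x=10 (Theta, w=250) cum 627  ← median
  x=12 (Gamma, w=60) cum 687
  x=15 (Beta, w=80) cum 767
  x=15 (Delta, w=20) cum 787
  x=18 (Alpha, w=30) cum 817
⇒ x* = 10
y-coordinate, sorted with cumulative weight:
  y=0 (Beta, w=80) cum 80
  y=7 (Theta, w=250) cum 330
  y=11 (Gamma, w=60) cum 390
  y=13 (Eta, w=120) cum 510  ← median
  y=16 (Delta, w=20) cum 530
  y=17 (Alpha, w=30) cum 560
  y=18 (Epsilon, w=250) cum 810
  y=18 (Zeta, w=7) cum 817
⇒ y* = 13

(10, 13)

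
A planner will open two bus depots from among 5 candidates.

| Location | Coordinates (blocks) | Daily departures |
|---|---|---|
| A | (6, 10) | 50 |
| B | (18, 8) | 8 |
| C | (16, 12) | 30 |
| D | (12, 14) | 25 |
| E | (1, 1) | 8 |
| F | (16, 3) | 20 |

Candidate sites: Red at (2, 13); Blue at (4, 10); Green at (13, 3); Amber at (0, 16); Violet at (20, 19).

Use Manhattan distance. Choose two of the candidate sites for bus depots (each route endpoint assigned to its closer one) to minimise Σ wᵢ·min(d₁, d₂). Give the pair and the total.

Evaluate every pair (each demand assigned to the nearer of the two):
  {Blue, Green}: total = 996
  {Red, Green}: total = 1229
  {Blue, Violet}: total = 1310
  {Red, Blue}: total = 1399
  {Blue, Amber}: total = 1424
  {Green, Amber}: total = 1512
  {Red, Violet}: total = 1563
  {Green, Violet}: total = 1582
  {Red, Amber}: total = 1827
  {Amber, Violet}: total = 1887
Best pair: {Blue, Green} with total 996.

{Blue, Green}, total 996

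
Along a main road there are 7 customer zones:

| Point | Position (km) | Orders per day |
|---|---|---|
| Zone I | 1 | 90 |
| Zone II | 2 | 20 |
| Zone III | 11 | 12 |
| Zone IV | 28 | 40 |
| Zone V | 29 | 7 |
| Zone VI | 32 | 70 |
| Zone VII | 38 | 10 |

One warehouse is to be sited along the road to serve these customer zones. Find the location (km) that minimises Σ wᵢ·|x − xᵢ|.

For a sum of weighted absolute distances on a line, the optimum is the weighted median (not the mean). Total weight W = 249; half-weight = 124.5.
Sort by position and accumulate weight:
  km 1 (Zone I, w=90) → cum 90
  km 2 (Zone II, w=20) → cum 110
  km 11 (Zone III, w=12) → cum 122
  km 28 (Zone IV, w=40) → cum 162  ≥ 124.5 → median here
  km 29 (Zone V, w=7) → cum 169
  km 32 (Zone VI, w=70) → cum 239
  km 38 (Zone VII, w=10) → cum 249
Optimal location: km 28.

x = 28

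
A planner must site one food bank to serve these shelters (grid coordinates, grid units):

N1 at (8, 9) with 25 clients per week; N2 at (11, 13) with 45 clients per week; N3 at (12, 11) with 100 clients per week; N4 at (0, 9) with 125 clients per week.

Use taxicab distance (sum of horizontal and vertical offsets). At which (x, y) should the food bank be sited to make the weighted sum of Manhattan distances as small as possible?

Manhattan distance separates: Σwᵢ(|x−xᵢ|+|y−yᵢ|) = Σwᵢ|x−xᵢ| + Σwᵢ|y−yᵢ|, so x and y are optimised independently as 1-D weighted medians.
Total weight W = 295; half = 147.5.
x-coordinate, sorted with cumulative weight:
  x=0 (N4, w=125) cum 125
  x=8 (N1, w=25) cum 150  ← median
  x=11 (N2, w=45) cum 195
  x=12 (N3, w=100) cum 295
⇒ x* = 8
y-coordinate, sorted with cumulative weight:
  y=9 (N1, w=25) cum 25
  y=9 (N4, w=125) cum 150  ← median
  y=11 (N3, w=100) cum 250
  y=13 (N2, w=45) cum 295
⇒ y* = 9

(8, 9)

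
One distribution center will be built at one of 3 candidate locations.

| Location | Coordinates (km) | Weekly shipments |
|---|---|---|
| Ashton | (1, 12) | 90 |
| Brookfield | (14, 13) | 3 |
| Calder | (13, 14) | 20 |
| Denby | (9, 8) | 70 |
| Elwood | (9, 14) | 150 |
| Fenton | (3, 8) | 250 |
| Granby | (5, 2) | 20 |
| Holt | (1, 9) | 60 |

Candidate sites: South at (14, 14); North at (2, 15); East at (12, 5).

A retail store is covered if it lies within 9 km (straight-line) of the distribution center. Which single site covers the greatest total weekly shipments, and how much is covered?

North, covering 550

Coverage radius r = 9 km; a point is covered iff (Δx)²+(Δy)² ≤ 9² = 81.
  South (14, 14): covers {Brookfield, Calder, Denby, Elwood} → 243
  North (2, 15): covers {Ashton, Elwood, Fenton, Holt} → 550
  East (12, 5): covers {Brookfield, Denby, Granby} → 93
Maximum coverage at North: 550 weekly shipments.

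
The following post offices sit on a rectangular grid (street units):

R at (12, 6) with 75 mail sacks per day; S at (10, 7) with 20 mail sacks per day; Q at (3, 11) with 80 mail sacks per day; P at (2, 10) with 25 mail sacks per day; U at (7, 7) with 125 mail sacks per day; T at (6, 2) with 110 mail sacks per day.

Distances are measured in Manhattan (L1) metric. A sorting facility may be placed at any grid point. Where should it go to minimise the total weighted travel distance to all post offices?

Manhattan distance separates: Σwᵢ(|x−xᵢ|+|y−yᵢ|) = Σwᵢ|x−xᵢ| + Σwᵢ|y−yᵢ|, so x and y are optimised independently as 1-D weighted medians.
Total weight W = 435; half = 217.5.
x-coordinate, sorted with cumulative weight:
  x=2 (P, w=25) cum 25
  x=3 (Q, w=80) cum 105
  x=6 (T, w=110) cum 215
  x=7 (U, w=125) cum 340  ← median
  x=10 (S, w=20) cum 360
  x=12 (R, w=75) cum 435
⇒ x* = 7
y-coordinate, sorted with cumulative weight:
  y=2 (T, w=110) cum 110
  y=6 (R, w=75) cum 185
  y=7 (S, w=20) cum 205
  y=7 (U, w=125) cum 330  ← median
  y=10 (P, w=25) cum 355
  y=11 (Q, w=80) cum 435
⇒ y* = 7

(7, 7)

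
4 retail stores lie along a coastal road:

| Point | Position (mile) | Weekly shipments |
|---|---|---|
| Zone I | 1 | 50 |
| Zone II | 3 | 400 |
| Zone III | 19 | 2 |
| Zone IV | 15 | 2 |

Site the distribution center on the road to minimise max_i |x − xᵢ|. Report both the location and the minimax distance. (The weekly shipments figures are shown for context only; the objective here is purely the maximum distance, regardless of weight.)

location 10, max distance 9

The 1-center on a line is the midpoint of the two extreme points: leftmost at 1, rightmost at 19.
Optimal location = (1 + 19)/2 = 10; maximum distance = (19 − 1)/2 = 9.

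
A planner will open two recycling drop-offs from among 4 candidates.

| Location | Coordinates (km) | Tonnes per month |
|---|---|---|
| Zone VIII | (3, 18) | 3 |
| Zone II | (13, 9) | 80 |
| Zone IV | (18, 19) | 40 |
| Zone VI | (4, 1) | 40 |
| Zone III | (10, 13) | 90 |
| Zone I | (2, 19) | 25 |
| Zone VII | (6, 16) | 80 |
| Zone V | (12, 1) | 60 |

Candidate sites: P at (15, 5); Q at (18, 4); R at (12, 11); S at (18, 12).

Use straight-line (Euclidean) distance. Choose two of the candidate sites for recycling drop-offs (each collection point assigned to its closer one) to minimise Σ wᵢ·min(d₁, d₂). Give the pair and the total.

{P, R}, total 2580.8

Evaluate every pair (each demand assigned to the nearer of the two):
  {P, R}: total = 2580.8
  {Q, R}: total = 2727.4
  {R, S}: total = 2804.9
  {P, S}: total = 3628.6
  {Q, S}: total = 3944.3
  {P, Q}: total = 4215.4
Best pair: {P, R} with total 2580.8.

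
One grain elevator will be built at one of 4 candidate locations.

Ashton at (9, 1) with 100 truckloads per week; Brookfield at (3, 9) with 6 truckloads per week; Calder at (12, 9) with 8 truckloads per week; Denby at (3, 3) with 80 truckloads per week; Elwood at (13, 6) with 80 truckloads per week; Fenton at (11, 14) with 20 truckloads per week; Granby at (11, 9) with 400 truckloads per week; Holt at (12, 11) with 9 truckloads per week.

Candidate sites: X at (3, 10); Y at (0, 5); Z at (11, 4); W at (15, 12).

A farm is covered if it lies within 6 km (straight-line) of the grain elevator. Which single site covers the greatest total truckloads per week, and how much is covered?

Coverage radius r = 6 km; a point is covered iff (Δx)²+(Δy)² ≤ 6² = 36.
  X (3, 10): covers {Brookfield} → 6
  Y (0, 5): covers {Brookfield, Denby} → 86
  Z (11, 4): covers {Ashton, Calder, Elwood, Granby} → 588
  W (15, 12): covers {Calder, Fenton, Granby, Holt} → 437
Maximum coverage at Z: 588 truckloads per week.

Z, covering 588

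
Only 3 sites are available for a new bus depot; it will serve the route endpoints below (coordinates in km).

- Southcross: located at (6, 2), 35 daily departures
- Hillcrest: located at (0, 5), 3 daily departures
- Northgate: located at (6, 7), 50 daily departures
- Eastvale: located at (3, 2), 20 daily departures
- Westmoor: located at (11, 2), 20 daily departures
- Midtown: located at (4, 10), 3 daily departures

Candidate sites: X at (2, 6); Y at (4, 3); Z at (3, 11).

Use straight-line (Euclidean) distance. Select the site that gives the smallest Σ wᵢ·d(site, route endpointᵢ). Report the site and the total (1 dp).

Total weighted distance at each candidate:
  X (2, 6): total = 703.7
  Y (4, 3): total = 506.0
  Z (3, 11): total = 1027.2
Minimum is at Y with total 506.0 km.

Y, total 506.0 km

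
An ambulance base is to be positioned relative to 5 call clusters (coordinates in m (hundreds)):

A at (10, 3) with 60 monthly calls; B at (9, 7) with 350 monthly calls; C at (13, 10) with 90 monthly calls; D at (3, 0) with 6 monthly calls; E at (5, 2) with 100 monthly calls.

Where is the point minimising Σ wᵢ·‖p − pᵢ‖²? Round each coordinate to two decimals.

(8.97, 6.16)

The minimiser of Σwᵢ‖p−pᵢ‖² is the weighted centroid p* = (Σwᵢpᵢ)/(Σwᵢ).
Σwᵢ = 606.
Σwᵢxᵢ = 60·10 + 350·9 + 90·13 + 6·3 + 100·5 = 5438.
Σwᵢyᵢ = 60·3 + 350·7 + 90·10 + 6·0 + 100·2 = 3730.
x* = 5438/606 = 8.97, y* = 3730/606 = 6.16.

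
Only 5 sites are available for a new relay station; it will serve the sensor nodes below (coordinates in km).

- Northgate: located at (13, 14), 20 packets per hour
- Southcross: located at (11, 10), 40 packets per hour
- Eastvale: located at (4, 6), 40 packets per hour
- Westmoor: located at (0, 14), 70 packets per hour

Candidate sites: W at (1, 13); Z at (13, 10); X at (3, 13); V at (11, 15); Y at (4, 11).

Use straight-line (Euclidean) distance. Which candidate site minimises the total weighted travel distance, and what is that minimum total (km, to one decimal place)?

Y, total 1022.6 km

Total weighted distance at each candidate:
  W (1, 13): total = 1062.1
  Z (13, 10): total = 1506.1
  X (3, 13): total = 1047.0
  V (11, 15): total = 1474.0
  Y (4, 11): total = 1022.6
Minimum is at Y with total 1022.6 km.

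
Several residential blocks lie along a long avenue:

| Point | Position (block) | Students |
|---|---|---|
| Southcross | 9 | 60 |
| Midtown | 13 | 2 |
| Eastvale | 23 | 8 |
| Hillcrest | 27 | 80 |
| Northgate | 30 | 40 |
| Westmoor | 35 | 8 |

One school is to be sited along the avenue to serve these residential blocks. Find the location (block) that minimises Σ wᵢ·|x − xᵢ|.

For a sum of weighted absolute distances on a line, the optimum is the weighted median (not the mean). Total weight W = 198; half-weight = 99.
Sort by position and accumulate weight:
  block 9 (Southcross, w=60) → cum 60
  block 13 (Midtown, w=2) → cum 62
  block 23 (Eastvale, w=8) → cum 70
  block 27 (Hillcrest, w=80) → cum 150  ≥ 99 → median here
  block 30 (Northgate, w=40) → cum 190
  block 35 (Westmoor, w=8) → cum 198
Optimal location: block 27.

x = 27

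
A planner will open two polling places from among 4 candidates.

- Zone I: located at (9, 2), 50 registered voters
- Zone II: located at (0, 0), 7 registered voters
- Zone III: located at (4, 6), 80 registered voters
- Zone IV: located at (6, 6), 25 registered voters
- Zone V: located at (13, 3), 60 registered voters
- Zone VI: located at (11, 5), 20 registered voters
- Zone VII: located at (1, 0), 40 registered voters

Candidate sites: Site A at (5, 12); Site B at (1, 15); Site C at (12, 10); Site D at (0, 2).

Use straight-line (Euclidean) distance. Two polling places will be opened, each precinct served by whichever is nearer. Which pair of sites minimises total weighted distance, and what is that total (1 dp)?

Evaluate every pair (each demand assigned to the nearer of the two):
  {Site C, Site D}: total = 1689.7
  {Site A, Site D}: total = 2064.9
  {Site A, Site C}: total = 2189.1
  {Site B, Site D}: total = 2196.6
  {Site B, Site C}: total = 2549.1
  {Site A, Site B}: total = 2681.1
Best pair: {Site C, Site D} with total 1689.7.

{Site C, Site D}, total 1689.7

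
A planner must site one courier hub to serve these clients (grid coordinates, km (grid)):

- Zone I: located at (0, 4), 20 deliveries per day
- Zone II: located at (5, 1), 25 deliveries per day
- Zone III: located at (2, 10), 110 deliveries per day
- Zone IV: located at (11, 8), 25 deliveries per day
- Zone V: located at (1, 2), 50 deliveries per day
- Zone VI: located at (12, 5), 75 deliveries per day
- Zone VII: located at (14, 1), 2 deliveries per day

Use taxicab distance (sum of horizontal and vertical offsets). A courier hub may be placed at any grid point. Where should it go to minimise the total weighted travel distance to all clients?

Manhattan distance separates: Σwᵢ(|x−xᵢ|+|y−yᵢ|) = Σwᵢ|x−xᵢ| + Σwᵢ|y−yᵢ|, so x and y are optimised independently as 1-D weighted medians.
Total weight W = 307; half = 153.5.
x-coordinate, sorted with cumulative weight:
  x=0 (Zone I, w=20) cum 20
  x=1 (Zone V, w=50) cum 70
  x=2 (Zone III, w=110) cum 180  ← median
  x=5 (Zone II, w=25) cum 205
  x=11 (Zone IV, w=25) cum 230
  x=12 (Zone VI, w=75) cum 305
  x=14 (Zone VII, w=2) cum 307
⇒ x* = 2
y-coordinate, sorted with cumulative weight:
  y=1 (Zone II, w=25) cum 25
  y=1 (Zone VII, w=2) cum 27
  y=2 (Zone V, w=50) cum 77
  y=4 (Zone I, w=20) cum 97
  y=5 (Zone VI, w=75) cum 172  ← median
  y=8 (Zone IV, w=25) cum 197
  y=10 (Zone III, w=110) cum 307
⇒ y* = 5

(2, 5)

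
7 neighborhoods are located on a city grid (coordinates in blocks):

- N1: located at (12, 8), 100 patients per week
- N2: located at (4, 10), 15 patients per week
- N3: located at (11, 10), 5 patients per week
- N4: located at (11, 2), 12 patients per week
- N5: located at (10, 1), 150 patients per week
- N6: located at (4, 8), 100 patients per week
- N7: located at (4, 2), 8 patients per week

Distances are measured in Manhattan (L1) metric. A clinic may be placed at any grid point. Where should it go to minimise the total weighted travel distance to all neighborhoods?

(10, 8)

Manhattan distance separates: Σwᵢ(|x−xᵢ|+|y−yᵢ|) = Σwᵢ|x−xᵢ| + Σwᵢ|y−yᵢ|, so x and y are optimised independently as 1-D weighted medians.
Total weight W = 390; half = 195.
x-coordinate, sorted with cumulative weight:
  x=4 (N2, w=15) cum 15
  x=4 (N6, w=100) cum 115
  x=4 (N7, w=8) cum 123
  x=10 (N5, w=150) cum 273  ← median
  x=11 (N3, w=5) cum 278
  x=11 (N4, w=12) cum 290
  x=12 (N1, w=100) cum 390
⇒ x* = 10
y-coordinate, sorted with cumulative weight:
  y=1 (N5, w=150) cum 150
  y=2 (N4, w=12) cum 162
  y=2 (N7, w=8) cum 170
  y=8 (N1, w=100) cum 270  ← median
  y=8 (N6, w=100) cum 370
  y=10 (N2, w=15) cum 385
  y=10 (N3, w=5) cum 390
⇒ y* = 8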